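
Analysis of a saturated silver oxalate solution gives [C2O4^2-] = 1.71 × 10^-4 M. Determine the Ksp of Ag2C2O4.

Ag2C2O4(s) ⇌ 2 Ag^+ + C2O4^2-
Stoichiometry gives [Ag^+] = (2/1)[C2O4^2-] = 3.420 x 10^-4 M.
Ksp = [Ag^+]^2[C2O4^2-]
Ksp = (3.420 × 10^-4)^2 × 1.71 × 10^-4 = 2.00 × 10^-11

2.00e-11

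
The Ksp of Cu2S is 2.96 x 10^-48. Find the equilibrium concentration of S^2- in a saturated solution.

[S^2-] = 9.05 × 10^-17 M

Cu2S(s) <=> 2 Cu^+(aq) + S^2-(aq)
Ksp = [Cu^+]^2[S^2-]
If s mol/L of Cu2S dissolves, [Cu^+] = 2s and [S^2-] = s.
So Ksp = (2s)^2 × s = 4s^3
s = (2.96 x 10^-48 / 4)^(1/3) = 9.045 × 10^-17 M
[S^2-] = s = 9.05 × 10^-17 M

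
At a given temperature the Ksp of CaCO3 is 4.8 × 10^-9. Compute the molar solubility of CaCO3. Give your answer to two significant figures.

s = 6.9 x 10^-5 M

CaCO3(s) ⇌ Ca^2+ + CO3^2-
Ksp = [Ca^2+][CO3^2-]
With molar solubility s: [Ca^2+] = s, [CO3^2-] = s.
Ksp = s × s = s^2
s = (4.8 × 10^-9)^(1/2) = 6.9 x 10^-5 M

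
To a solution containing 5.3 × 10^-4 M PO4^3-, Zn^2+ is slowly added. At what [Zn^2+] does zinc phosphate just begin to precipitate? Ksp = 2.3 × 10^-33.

Zn3(PO4)2(s) ⇌ 3 Zn^2+(aq) + 2 PO4^3-(aq)
Ksp = [Zn^2+]^3[PO4^3-]^2
Precipitation begins when Q = Ksp. With [PO4^3-] = 5.3 × 10^-4 M:
2.3 × 10^-33 = (5.3 × 10^-4)^2 × [Zn^2+]^3
[Zn^2+] = (2.3 × 10^-33 / 2.81 × 10^-7)^(1/3) = 2.0 × 10^-9 M

[Zn^2+] = 2.0 x 10^-9 M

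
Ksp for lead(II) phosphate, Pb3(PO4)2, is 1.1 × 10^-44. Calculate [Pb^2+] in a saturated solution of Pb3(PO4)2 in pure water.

[Pb^2+] ≈ 1.9 × 10^-9 M

Pb3(PO4)2(s) ⇌ 3 Pb^2+(aq) + 2 PO4^3-(aq)
Ksp = [Pb^2+]^3[PO4^3-]^2
Let s = molar solubility. Then [Pb^2+] = 3s and [PO4^3-] = 2s.
Substituting: Ksp = (3s)^3(2s)^2 = 108s^5
s = (1.1 × 10^-44 / 108)^(1/5) = 6.33 × 10^-10 M
[Pb^2+] = 3s = 1.9 × 10^-9 M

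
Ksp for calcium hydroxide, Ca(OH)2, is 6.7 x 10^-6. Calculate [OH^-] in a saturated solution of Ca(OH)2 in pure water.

Ca(OH)2(s) <=> Ca^2+(aq) + 2 OH^-(aq)
Ksp = [Ca^2+][OH^-]^2
For each mole of Ca(OH)2 that dissolves: [Ca^2+] = s, [OH^-] = 2s.
So Ksp = s × (2s)^2 = 4s^3
Solving, s = (6.7 x 10^-6/4)^(1/3) = 1.19 x 10^-2 M
[OH^-] = 2s = 2.4 x 10^-2 M

0.024 M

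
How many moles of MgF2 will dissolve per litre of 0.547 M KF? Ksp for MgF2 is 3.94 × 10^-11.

1.32 x 10^-10 M

MgF2(s) ⇌ Mg^2+ + 2 F^-
Ksp = [Mg^2+][F^-]^2
Let s = moles of MgF2 that dissolve per litre. [Mg^2+] = s, [F^-] = 0.547 + 2s ≈ 0.547 (Ksp is small, so little additional dissolves).
Ksp ≈ s × (0.547)^2
s = 1.32 × 10^-10 M
Check: 2s = 2.6 × 10^-10 ≪ 0.547, so the approximation is valid.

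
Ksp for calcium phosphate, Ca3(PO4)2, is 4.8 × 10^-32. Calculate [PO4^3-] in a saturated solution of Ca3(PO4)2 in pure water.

Ca3(PO4)2(s) ⇌ 3 Ca^2+(aq) + 2 PO4^3-(aq)
Ksp = [Ca^2+]^3[PO4^3-]^2
For each mole of Ca3(PO4)2 that dissolves: [Ca^2+] = 3s, [PO4^3-] = 2s.
Ksp = (3s)^3(2s)^2 = 108s^5
s = (4.8 × 10^-32 / 108)^(1/5) = 2.14 × 10^-7 M
[PO4^3-] = 2s = 4.3 × 10^-7 M

4.3e-7 M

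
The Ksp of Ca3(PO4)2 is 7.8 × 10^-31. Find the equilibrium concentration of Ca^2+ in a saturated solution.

Ca3(PO4)2(s) ⇌ 3 Ca^2+ + 2 PO4^3-
Ksp = [Ca^2+]^3[PO4^3-]^2
If s mol/L of Ca3(PO4)2 dissolves, [Ca^2+] = 3s and [PO4^3-] = 2s.
Substituting: Ksp = (3s)^3(2s)^2 = 108s^5
s = (7.8 × 10^-31 / 108)^(1/5) = 3.73 x 10^-7 M
[Ca^2+] = 3s = 1.1 x 10^-6 M

1.1e-6 M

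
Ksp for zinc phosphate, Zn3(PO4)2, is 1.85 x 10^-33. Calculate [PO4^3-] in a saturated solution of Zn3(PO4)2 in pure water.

2.23e-7 M

Zn3(PO4)2(s) <=> 3 Zn^2+ + 2 PO4^3-
Ksp = [Zn^2+]^3[PO4^3-]^2
For each mole of Zn3(PO4)2 that dissolves: [Zn^2+] = 3s, [PO4^3-] = 2s.
So Ksp = (3s)^3 × (2s)^2 = 108s^5
s = (1.85 x 10^-33 / 108)^(1/5) = 1.114 × 10^-7 M
[PO4^3-] = 2s = 2.23 x 10^-7 M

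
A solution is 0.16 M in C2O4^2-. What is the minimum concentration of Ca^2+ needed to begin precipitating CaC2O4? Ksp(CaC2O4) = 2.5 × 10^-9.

[Ca^2+] ≈ 1.6 x 10^-8 M

CaC2O4(s) ⇌ Ca^2+ + C2O4^2-
Ksp = [Ca^2+][C2O4^2-]
Precipitation begins when Q = Ksp. With [C2O4^2-] = 0.16 M:
2.5 × 10^-9 = (0.16) × [Ca^2+]
[Ca^2+] = (2.5 × 10^-9 / 1.6 x 10^-1) = 1.6 x 10^-8 M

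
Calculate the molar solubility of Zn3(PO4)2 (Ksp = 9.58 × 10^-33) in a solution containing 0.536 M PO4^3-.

s = 1.07 x 10^-11 M

Zn3(PO4)2(s) ⇌ 3 Zn^2+ + 2 PO4^3-
Ksp = [Zn^2+]^3[PO4^3-]^2
Let s be the molar solubility in this solution. [Zn^2+] = 3s, [PO4^3-] = 0.536 + 2s ≈ 0.536 (Ksp is small, so little additional dissolves).
Ksp ≈ (3s)^3 × (0.536)^2
s = 1.07 x 10^-11 M
Check: 2s = 2.1 x 10^-11 ≪ 0.536, so the approximation is valid.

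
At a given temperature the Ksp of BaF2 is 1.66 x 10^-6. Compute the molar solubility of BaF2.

7.46 × 10^-3 M

BaF2(s) ⇌ Ba^2+ + 2 F^-
Ksp = [Ba^2+][F^-]^2
If s mol/L of BaF2 dissolves, [Ba^2+] = s and [F^-] = 2s.
So Ksp = s × (2s)^2 = 4s^3
s^3 = 1.66 x 10^-6 / 4, so s = 7.46 x 10^-3 M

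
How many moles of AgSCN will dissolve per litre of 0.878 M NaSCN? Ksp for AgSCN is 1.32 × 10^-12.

AgSCN(s) ⇌ Ag^+ + SCN^-
Ksp = [Ag^+][SCN^-]
If s mol/L dissolves here, [Ag^+] = s, [SCN^-] = 0.878 + s ≈ 0.878 (since SCN^- from NaSCN dominates).
Ksp ≈ s × 0.878
s = 1.50 x 10^-12 M
Check: s = 1.5 × 10^-12 ≪ 0.878, so the approximation is valid.

s ≈ 1.50e-12 M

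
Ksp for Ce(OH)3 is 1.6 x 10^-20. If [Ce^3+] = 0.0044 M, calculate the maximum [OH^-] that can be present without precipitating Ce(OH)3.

Ce(OH)3(s) <=> Ce^3+ + 3 OH^-
Ksp = [Ce^3+][OH^-]^3
Precipitation begins when Q = Ksp. With [Ce^3+] = 0.0044 M:
1.6 x 10^-20 = (0.0044) × [OH^-]^3
[OH^-] = (1.6 x 10^-20 / 4.4 × 10^-3)^(1/3) = 1.5 × 10^-6 M

[OH^-] ≈ 1.5 × 10^-6 M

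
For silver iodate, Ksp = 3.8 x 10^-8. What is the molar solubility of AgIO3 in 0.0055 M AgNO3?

AgIO3(s) ⇌ Ag^+(aq) + IO3^-(aq)
Ksp = [Ag^+][IO3^-]
Let s be the molar solubility in this solution. [Ag^+] = 0.0055 + s ≈ 0.0055, [IO3^-] = s (common-ion effect: Ag^+ is already 0.0055 M).
Ksp ≈ 0.0055 × s
s = 6.9 x 10^-6 M
Check: s = 6.9 × 10^-6 ≪ 0.0055, so the approximation is valid.

s = 6.9 × 10^-6 M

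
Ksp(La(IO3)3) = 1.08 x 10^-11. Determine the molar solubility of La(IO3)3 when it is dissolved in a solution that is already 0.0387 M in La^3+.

La(IO3)3(s) ⇌ La^3+(aq) + 3 IO3^-(aq)
Ksp = [La^3+][IO3^-]^3
Let s = moles of La(IO3)3 that dissolve per litre. [La^3+] = 0.0387 + s ≈ 0.0387, [IO3^-] = 3s (common-ion effect: La^3+ is already 0.0387 M).
Ksp ≈ 0.0387 × (3s)^3
s = 2.18 x 10^-4 M
Check: s = 2.2 x 10^-4 ≪ 0.0387, so the approximation is valid.

s = 2.18 × 10^-4 M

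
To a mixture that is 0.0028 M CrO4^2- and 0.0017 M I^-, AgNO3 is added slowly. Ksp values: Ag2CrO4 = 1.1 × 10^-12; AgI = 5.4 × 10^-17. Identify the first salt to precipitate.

AgI

Precipitation of each salt starts when its ion product equals its Ksp.
For Ag2CrO4: 1.1 × 10^-12 = 0.0028 × [Ag^+]^2  ⇒  [Ag^+] = 2.0 x 10^-5 M.
For AgI: 5.4 × 10^-17 = 0.0017 × [Ag^+]  ⇒  [Ag^+] = 3.2 x 10^-14 M.
The salt with the lower threshold [Ag^+] precipitates first: AgI.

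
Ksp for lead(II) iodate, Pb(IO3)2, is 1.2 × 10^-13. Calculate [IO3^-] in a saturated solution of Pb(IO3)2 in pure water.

6.2 × 10^-5 M

Pb(IO3)2(s) ⇌ Pb^2+ + 2 IO3^-
Ksp = [Pb^2+][IO3^-]^2
For each mole of Pb(IO3)2 that dissolves: [Pb^2+] = s, [IO3^-] = 2s.
So Ksp = s × (2s)^2 = 4s^3
Solving, s = (1.2 × 10^-13/4)^(1/3) = 3.11 x 10^-5 M
[IO3^-] = 2s = 6.2 × 10^-5 M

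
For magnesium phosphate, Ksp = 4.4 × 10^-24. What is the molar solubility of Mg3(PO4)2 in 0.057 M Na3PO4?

s ≈ 3.7e-8 M

Mg3(PO4)2(s) ⇌ 3 Mg^2+ + 2 PO4^3-
Ksp = [Mg^2+]^3[PO4^3-]^2
Let s be the molar solubility in this solution. [Mg^2+] = 3s, [PO4^3-] = 0.057 + 2s ≈ 0.057 (Ksp is small, so little additional dissolves).
Ksp ≈ (3s)^3 × (0.057)^2
s = 3.7 × 10^-8 M
Check: 2s = 7.4 × 10^-8 ≪ 0.057, so the approximation is valid.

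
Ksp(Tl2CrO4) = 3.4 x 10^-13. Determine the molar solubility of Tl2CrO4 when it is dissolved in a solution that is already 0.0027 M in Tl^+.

Tl2CrO4(s) ⇌ 2 Tl^+ + CrO4^2-
Ksp = [Tl^+]^2[CrO4^2-]
Let s be the molar solubility in this solution. [Tl^+] = 0.0027 + 2s ≈ 0.0027, [CrO4^2-] = s (Ksp is small, so little additional dissolves).
Ksp ≈ (0.0027)^2 × s
s = 4.7 × 10^-8 M
Check: 2s = 9.3 × 10^-8 ≪ 0.0027, so the approximation is valid.

s ≈ 4.7e-8 M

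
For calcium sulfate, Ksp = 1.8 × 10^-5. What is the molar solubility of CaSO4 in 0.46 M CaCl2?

CaSO4(s) ⇌ Ca^2+(aq) + SO4^2-(aq)
Ksp = [Ca^2+][SO4^2-]
Let s be the molar solubility in this solution. [Ca^2+] = 0.46 + s ≈ 0.46, [SO4^2-] = s (common-ion effect: Ca^2+ is already 0.46 M).
Ksp ≈ 0.46 × s
s = 3.9 x 10^-5 M
Check: s = 3.9 × 10^-5 ≪ 0.46, so the approximation is valid.

s ≈ 3.9 × 10^-5 M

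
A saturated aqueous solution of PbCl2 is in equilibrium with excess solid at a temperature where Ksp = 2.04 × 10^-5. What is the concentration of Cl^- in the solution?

3.44 x 10^-2 M

PbCl2(s) ⇌ Pb^2+(aq) + 2 Cl^-(aq)
Ksp = [Pb^2+][Cl^-]^2
Let s = molar solubility. Then [Pb^2+] = s and [Cl^-] = 2s.
Ksp = s(2s)^2 = 4s^3
Solving, s = (2.04 × 10^-5/4)^(1/3) = 1.721 × 10^-2 M
[Cl^-] = 2s = 3.44 x 10^-2 M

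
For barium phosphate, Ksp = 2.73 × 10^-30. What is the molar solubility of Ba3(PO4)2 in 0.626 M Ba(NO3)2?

Ba3(PO4)2(s) <=> 3 Ba^2+ + 2 PO4^3-
Ksp = [Ba^2+]^3[PO4^3-]^2
Let s = moles of Ba3(PO4)2 that dissolve per litre. [Ba^2+] = 0.626 + 3s ≈ 0.626, [PO4^3-] = 2s (Ksp is small, so little additional dissolves).
Ksp ≈ (0.626)^3 × (2s)^2
s = 1.67 x 10^-15 M
Check: 3s = 5.0 x 10^-15 ≪ 0.626, so the approximation is valid.

s = 1.67 x 10^-15 M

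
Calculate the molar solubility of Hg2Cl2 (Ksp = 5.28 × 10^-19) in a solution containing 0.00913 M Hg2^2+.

s ≈ 3.80 x 10^-9 M

Hg2Cl2(s) <=> Hg2^2+(aq) + 2 Cl^-(aq)
Ksp = [Hg2^2+][Cl^-]^2
Let s be the molar solubility in this solution. [Hg2^2+] = 0.00913 + s ≈ 0.00913, [Cl^-] = 2s (since the Hg2^2+ already present dominates).
Ksp ≈ 0.00913 × (2s)^2
s = 3.80 × 10^-9 M
Check: s = 3.8 × 10^-9 ≪ 0.00913, so the approximation is valid.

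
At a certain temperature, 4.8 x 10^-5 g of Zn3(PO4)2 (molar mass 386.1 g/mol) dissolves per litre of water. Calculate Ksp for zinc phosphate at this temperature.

Molar solubility s = (4.8 x 10^-5 g/L) / (386.1 g/mol) = 1.24 x 10^-7 M.
Zn3(PO4)2(s) ⇌ 3 Zn^2+(aq) + 2 PO4^3-(aq)
If s mol/L of Zn3(PO4)2 dissolves, [Zn^2+] = 3s and [PO4^3-] = 2s.
Ksp = [Zn^2+]^3[PO4^3-]^2
So Ksp = (3s)^3 × (2s)^2 = 108s^5
Ksp = 108 × (1.24 x 10^-7)^5 = 3.2 × 10^-33

Ksp ≈ 3.2 × 10^-33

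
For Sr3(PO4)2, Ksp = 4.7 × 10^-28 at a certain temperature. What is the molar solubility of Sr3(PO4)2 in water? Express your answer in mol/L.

Sr3(PO4)2(s) <=> 3 Sr^2+(aq) + 2 PO4^3-(aq)
Ksp = [Sr^2+]^3[PO4^3-]^2
If s mol/L of Sr3(PO4)2 dissolves, [Sr^2+] = 3s and [PO4^3-] = 2s.
Ksp = (3s)^3(2s)^2 = 108s^5
Solving, s = (4.7 × 10^-28/108)^(1/5) = 1.3 × 10^-6 M

s = 1.3 × 10^-6 M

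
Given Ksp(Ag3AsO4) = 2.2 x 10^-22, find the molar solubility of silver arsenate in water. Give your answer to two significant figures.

s = 1.7e-6 M

Ag3AsO4(s) ⇌ 3 Ag^+(aq) + AsO4^3-(aq)
Ksp = [Ag^+]^3[AsO4^3-]
For each mole of Ag3AsO4 that dissolves: [Ag^+] = 3s, [AsO4^3-] = s.
So Ksp = (3s)^3 × s = 27s^4
s = (2.2 x 10^-22 / 27)^(1/4) = 1.7 × 10^-6 M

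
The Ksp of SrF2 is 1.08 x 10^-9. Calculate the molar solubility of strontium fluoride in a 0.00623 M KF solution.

s = 2.78 × 10^-5 M

SrF2(s) <=> Sr^2+ + 2 F^-
Ksp = [Sr^2+][F^-]^2
If s mol/L dissolves here, [Sr^2+] = s, [F^-] = 0.00623 + 2s ≈ 0.00623 (common-ion effect: F^- is already 0.00623 M).
Ksp ≈ s × (0.00623)^2
s = 2.78 x 10^-5 M
Check: 2s = 5.6 × 10^-5 ≪ 0.00623, so the approximation is valid.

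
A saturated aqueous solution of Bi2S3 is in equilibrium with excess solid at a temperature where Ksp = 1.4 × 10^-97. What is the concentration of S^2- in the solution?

[S^2-] = 5.0e-20 M

Bi2S3(s) ⇌ 2 Bi^3+(aq) + 3 S^2-(aq)
Ksp = [Bi^3+]^2[S^2-]^3
For each mole of Bi2S3 that dissolves: [Bi^3+] = 2s, [S^2-] = 3s.
Substituting: Ksp = (2s)^2(3s)^3 = 108s^5
s = (1.4 × 10^-97 / 108)^(1/5) = 1.67 × 10^-20 M
[S^2-] = 3s = 5.0 × 10^-20 M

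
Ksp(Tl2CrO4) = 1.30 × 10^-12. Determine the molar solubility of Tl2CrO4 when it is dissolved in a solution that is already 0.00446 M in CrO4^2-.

s = 8.54e-6 M

Tl2CrO4(s) <=> 2 Tl^+ + CrO4^2-
Ksp = [Tl^+]^2[CrO4^2-]
Let s be the molar solubility in this solution. [Tl^+] = 2s, [CrO4^2-] = 0.00446 + s ≈ 0.00446 (since the CrO4^2- already present dominates).
Ksp ≈ (2s)^2 × 0.00446
s = 8.54 × 10^-6 M
Check: s = 8.5 × 10^-6 ≪ 0.00446, so the approximation is valid.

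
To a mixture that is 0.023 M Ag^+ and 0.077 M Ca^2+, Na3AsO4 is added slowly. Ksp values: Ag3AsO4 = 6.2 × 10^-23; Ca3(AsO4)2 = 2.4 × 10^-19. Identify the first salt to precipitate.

Precipitation of each salt starts when its ion product equals its Ksp.
For Ag3AsO4: 6.2 × 10^-23 = (0.023)^3 × [AsO4^3-]  ⇒  [AsO4^3-] = 5.1 × 10^-18 M.
For Ca3(AsO4)2: 2.4 × 10^-19 = (0.077)^3 × [AsO4^3-]^2  ⇒  [AsO4^3-] = 2.3 x 10^-8 M.
The salt with the lower threshold [AsO4^3-] precipitates first: Ag3AsO4.

Ag3AsO4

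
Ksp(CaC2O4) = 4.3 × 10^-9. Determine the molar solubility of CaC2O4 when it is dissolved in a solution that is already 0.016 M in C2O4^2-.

CaC2O4(s) ⇌ Ca^2+(aq) + C2O4^2-(aq)
Ksp = [Ca^2+][C2O4^2-]
Let s = moles of CaC2O4 that dissolve per litre. [Ca^2+] = s, [C2O4^2-] = 0.016 + s ≈ 0.016 (since the C2O4^2- already present dominates).
Ksp ≈ s × 0.016
s = 2.7 × 10^-7 M
Check: s = 2.7 × 10^-7 ≪ 0.016, so the approximation is valid.

s ≈ 2.7 x 10^-7 M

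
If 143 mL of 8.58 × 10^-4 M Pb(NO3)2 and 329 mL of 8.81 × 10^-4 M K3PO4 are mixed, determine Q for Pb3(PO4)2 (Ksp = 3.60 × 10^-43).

Total volume = 143 + 329 = 472 mL.
[Pb^2+] = 8.58 × 10^-4 × (143/472) = 2.599 × 10^-4 M
[PO4^3-] = 8.81 x 10^-4 × (329/472) = 6.141 × 10^-4 M
Pb3(PO4)2(s) ⇌ 3 Pb^2+ + 2 PO4^3-, so Q = [Pb^2+]^3[PO4^3-]^2
Q = (2.599 × 10^-4)^3(6.141 × 10^-4)^2 = 6.62 × 10^-18
Q > Ksp, so Pb3(PO4)2 will precipitate.

6.62e-18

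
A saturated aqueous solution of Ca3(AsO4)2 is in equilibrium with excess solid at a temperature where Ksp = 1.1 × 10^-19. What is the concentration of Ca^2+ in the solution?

Ca3(AsO4)2(s) ⇌ 3 Ca^2+ + 2 AsO4^3-
Ksp = [Ca^2+]^3[AsO4^3-]^2
For each mole of Ca3(AsO4)2 that dissolves: [Ca^2+] = 3s, [AsO4^3-] = 2s.
So Ksp = (3s)^3 × (2s)^2 = 108s^5
s^5 = 1.1 × 10^-19 / 108, so s = 6.33 × 10^-5 M
[Ca^2+] = 3s = 1.9 × 10^-4 M

1.9e-4 M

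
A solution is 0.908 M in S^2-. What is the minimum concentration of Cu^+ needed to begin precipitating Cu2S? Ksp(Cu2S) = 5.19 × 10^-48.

[Cu^+] = 2.39e-24 M

Cu2S(s) <=> 2 Cu^+ + S^2-
Ksp = [Cu^+]^2[S^2-]
Precipitation begins when Q = Ksp. With [S^2-] = 0.908 M:
5.19 × 10^-48 = (0.908) × [Cu^+]^2
[Cu^+] = (5.19 × 10^-48 / 9.08 × 10^-1)^(1/2) = 2.39 × 10^-24 M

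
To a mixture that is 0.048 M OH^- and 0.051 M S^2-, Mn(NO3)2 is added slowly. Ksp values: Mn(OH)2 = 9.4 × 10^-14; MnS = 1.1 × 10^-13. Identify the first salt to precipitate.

Precipitation of each salt starts when its ion product equals its Ksp.
For Mn(OH)2: 9.4 × 10^-14 = (0.048)^2 × [Mn^2+]  ⇒  [Mn^2+] = 4.1 × 10^-11 M.
For MnS: 1.1 × 10^-13 = 0.051 × [Mn^2+]  ⇒  [Mn^2+] = 2.2 x 10^-12 M.
The salt with the lower threshold [Mn^2+] precipitates first: MnS.

MnS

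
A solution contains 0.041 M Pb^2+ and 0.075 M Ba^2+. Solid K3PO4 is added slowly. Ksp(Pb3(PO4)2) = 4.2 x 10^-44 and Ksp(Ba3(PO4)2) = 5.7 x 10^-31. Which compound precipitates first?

Precipitation of each salt starts when its ion product equals its Ksp.
For Pb3(PO4)2: 4.2 x 10^-44 = (0.041)^3 × [PO4^3-]^2  ⇒  [PO4^3-] = 2.5 × 10^-20 M.
For Ba3(PO4)2: 5.7 x 10^-31 = (0.075)^3 × [PO4^3-]^2  ⇒  [PO4^3-] = 3.7 × 10^-14 M.
The salt with the lower threshold [PO4^3-] precipitates first: Pb3(PO4)2.

Pb3(PO4)2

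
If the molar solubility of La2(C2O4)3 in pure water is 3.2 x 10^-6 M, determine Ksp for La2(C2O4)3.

3.6e-26

La2(C2O4)3(s) ⇌ 2 La^3+(aq) + 3 C2O4^2-(aq)
If s mol/L of La2(C2O4)3 dissolves, [La^3+] = 2s and [C2O4^2-] = 3s.
Ksp = [La^3+]^2[C2O4^2-]^3
Substituting: Ksp = (2s)^2(3s)^3 = 108s^5
Ksp = 108 × (3.2 x 10^-6)^5 = 3.6 × 10^-26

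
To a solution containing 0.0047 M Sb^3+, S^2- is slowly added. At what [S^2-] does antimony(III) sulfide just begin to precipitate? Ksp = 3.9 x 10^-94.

[S^2-] = 2.6e-30 M

Sb2S3(s) <=> 2 Sb^3+ + 3 S^2-
Ksp = [Sb^3+]^2[S^2-]^3
Precipitation begins when Q = Ksp. With [Sb^3+] = 0.0047 M:
3.9 x 10^-94 = (0.0047)^2 × [S^2-]^3
[S^2-] = (3.9 x 10^-94 / 2.21 x 10^-5)^(1/3) = 2.6 × 10^-30 M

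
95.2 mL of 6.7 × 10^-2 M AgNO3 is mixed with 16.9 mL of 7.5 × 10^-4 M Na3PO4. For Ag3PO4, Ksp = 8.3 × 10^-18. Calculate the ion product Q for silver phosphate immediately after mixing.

Total volume = 95.2 + 16.9 = 112.1 mL.
[Ag^+] = 6.7 x 10^-2 × (95.2/112.1) = 5.69 × 10^-2 M
[PO4^3-] = 7.5 × 10^-4 × (16.9/112.1) = 1.13 × 10^-4 M
Ag3PO4(s) ⇌ 3 Ag^+ + PO4^3-, so Q = [Ag^+]^3[PO4^3-]
Q = (5.69 x 10^-2)^3(1.13 × 10^-4) = 2.1 × 10^-8
Q > Ksp, so Ag3PO4 will precipitate.

Q ≈ 2.1 × 10^-8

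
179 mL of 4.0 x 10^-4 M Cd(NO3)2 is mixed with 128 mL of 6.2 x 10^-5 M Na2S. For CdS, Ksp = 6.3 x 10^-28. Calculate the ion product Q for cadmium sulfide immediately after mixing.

Q = 6.0e-9

Total volume = 179 + 128 = 307 mL.
[Cd^2+] = 4.0 × 10^-4 × (179/307) = 2.33 × 10^-4 M
[S^2-] = 6.2 × 10^-5 × (128/307) = 2.59 × 10^-5 M
CdS(s) ⇌ Cd^2+(aq) + S^2-(aq), so Q = [Cd^2+][S^2-]
Q = (2.33 × 10^-4)(2.59 x 10^-5) = 6.0 x 10^-9
Q > Ksp, so CdS will precipitate.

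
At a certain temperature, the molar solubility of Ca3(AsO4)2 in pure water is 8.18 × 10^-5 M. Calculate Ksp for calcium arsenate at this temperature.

Ksp ≈ 3.96e-19

Ca3(AsO4)2(s) ⇌ 3 Ca^2+ + 2 AsO4^3-
With molar solubility s: [Ca^2+] = 3s, [AsO4^3-] = 2s.
Ksp = [Ca^2+]^3[AsO4^3-]^2
So Ksp = (3s)^3 × (2s)^2 = 108s^5
With s = 8.18 × 10^-5: Ksp = 3.96 × 10^-19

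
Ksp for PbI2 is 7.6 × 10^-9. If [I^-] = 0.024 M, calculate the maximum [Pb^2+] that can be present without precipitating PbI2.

1.3 x 10^-5 M

PbI2(s) ⇌ Pb^2+ + 2 I^-
Ksp = [Pb^2+][I^-]^2
Precipitation begins when Q = Ksp. With [I^-] = 0.024 M:
7.6 × 10^-9 = (0.024)^2 × [Pb^2+]
[Pb^2+] = (7.6 × 10^-9 / 5.76 × 10^-4) = 1.3 x 10^-5 M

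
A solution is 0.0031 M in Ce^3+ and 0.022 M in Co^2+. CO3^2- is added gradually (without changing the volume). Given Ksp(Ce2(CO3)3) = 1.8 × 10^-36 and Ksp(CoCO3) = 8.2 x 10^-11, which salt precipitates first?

Each salt begins to precipitate when Q = Ksp, i.e. when [CO3^2-] reaches its threshold.
For Ce2(CO3)3: 1.8 × 10^-36 = (0.0031)^2 × [CO3^2-]^3  ⇒  [CO3^2-] = 5.7 x 10^-11 M.
For CoCO3: 8.2 x 10^-11 = 0.022 × [CO3^2-]  ⇒  [CO3^2-] = 3.7 x 10^-9 M.
The salt with the lower threshold [CO3^2-] precipitates first: Ce2(CO3)3.

Ce2(CO3)3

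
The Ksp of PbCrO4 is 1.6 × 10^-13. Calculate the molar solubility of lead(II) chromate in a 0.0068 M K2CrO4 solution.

2.4 × 10^-11 M

PbCrO4(s) <=> Pb^2+(aq) + CrO4^2-(aq)
Ksp = [Pb^2+][CrO4^2-]
Let s = moles of PbCrO4 that dissolve per litre. [Pb^2+] = s, [CrO4^2-] = 0.0068 + s ≈ 0.0068 (common-ion effect: CrO4^2- is already 0.0068 M).
Ksp ≈ s × 0.0068
s = 2.4 × 10^-11 M
Check: s = 2.4 × 10^-11 ≪ 0.0068, so the approximation is valid.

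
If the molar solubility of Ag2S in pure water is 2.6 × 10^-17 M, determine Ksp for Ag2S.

Ag2S(s) <=> 2 Ag^+(aq) + S^2-(aq)
For each mole of Ag2S that dissolves: [Ag^+] = 2s, [S^2-] = s.
Ksp = [Ag^+]^2[S^2-]
So Ksp = (2s)^2 × s = 4s^3
Ksp = 4 × (2.6 × 10^-17)^3 = 7.0 x 10^-50

7.0 x 10^-50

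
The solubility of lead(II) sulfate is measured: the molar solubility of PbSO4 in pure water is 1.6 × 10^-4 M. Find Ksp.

Ksp ≈ 2.6e-8

PbSO4(s) ⇌ Pb^2+(aq) + SO4^2-(aq)
With molar solubility s: [Pb^2+] = s, [SO4^2-] = s.
Ksp = [Pb^2+][SO4^2-]
Ksp = (s)(s) = s^2
Ksp = (1.6 x 10^-4)^2 = 2.6 x 10^-8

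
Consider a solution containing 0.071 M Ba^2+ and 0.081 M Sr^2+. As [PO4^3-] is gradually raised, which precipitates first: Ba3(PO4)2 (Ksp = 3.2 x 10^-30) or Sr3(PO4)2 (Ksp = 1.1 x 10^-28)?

Precipitation of each salt starts when its ion product equals its Ksp.
For Ba3(PO4)2: 3.2 x 10^-30 = (0.071)^3 × [PO4^3-]^2  ⇒  [PO4^3-] = 9.5 × 10^-14 M.
For Sr3(PO4)2: 1.1 x 10^-28 = (0.081)^3 × [PO4^3-]^2  ⇒  [PO4^3-] = 4.5 x 10^-13 M.
The salt with the lower threshold [PO4^3-] precipitates first: Ba3(PO4)2.

Ba3(PO4)2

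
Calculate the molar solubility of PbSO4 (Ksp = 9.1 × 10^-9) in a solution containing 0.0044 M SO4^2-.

s ≈ 2.1e-6 M

PbSO4(s) ⇌ Pb^2+(aq) + SO4^2-(aq)
Ksp = [Pb^2+][SO4^2-]
Let s = moles of PbSO4 that dissolve per litre. [Pb^2+] = s, [SO4^2-] = 0.0044 + s ≈ 0.0044 (Ksp is small, so little additional dissolves).
Ksp ≈ s × 0.0044
s = 2.1 × 10^-6 M
Check: s = 2.1 × 10^-6 ≪ 0.0044, so the approximation is valid.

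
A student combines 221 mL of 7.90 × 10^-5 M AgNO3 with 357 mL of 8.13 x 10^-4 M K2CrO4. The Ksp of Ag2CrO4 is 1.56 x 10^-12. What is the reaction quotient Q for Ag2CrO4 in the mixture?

Q = 4.58 × 10^-13

Total volume = 221 + 357 = 578 mL.
[Ag^+] = 7.90 x 10^-5 × (221/578) = 3.021 × 10^-5 M
[CrO4^2-] = 8.13 × 10^-4 × (357/578) = 5.021 × 10^-4 M
Ag2CrO4(s) ⇌ 2 Ag^+(aq) + CrO4^2-(aq), so Q = [Ag^+]^2[CrO4^2-]
Q = (3.021 × 10^-5)^2(5.021 × 10^-4) = 4.58 × 10^-13
Q < Ksp, so no precipitate of Ag2CrO4 forms.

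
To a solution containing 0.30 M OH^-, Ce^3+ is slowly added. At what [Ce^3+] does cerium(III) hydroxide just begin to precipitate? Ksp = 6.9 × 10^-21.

2.6 × 10^-19 M

Ce(OH)3(s) ⇌ Ce^3+ + 3 OH^-
Ksp = [Ce^3+][OH^-]^3
Precipitation begins when Q = Ksp. With [OH^-] = 0.30 M:
6.9 × 10^-21 = (0.30)^3 × [Ce^3+]
[Ce^3+] = (6.9 × 10^-21 / 2.70 × 10^-2) = 2.6 x 10^-19 M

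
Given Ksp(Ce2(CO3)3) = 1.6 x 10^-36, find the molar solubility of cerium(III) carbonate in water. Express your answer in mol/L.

s ≈ 2.7 × 10^-8 M

Ce2(CO3)3(s) <=> 2 Ce^3+(aq) + 3 CO3^2-(aq)
Ksp = [Ce^3+]^2[CO3^2-]^3
Let s = molar solubility. Then [Ce^3+] = 2s and [CO3^2-] = 3s.
So Ksp = (2s)^2 × (3s)^3 = 108s^5
s = (1.6 x 10^-36 / 108)^(1/5) = 2.7 × 10^-8 M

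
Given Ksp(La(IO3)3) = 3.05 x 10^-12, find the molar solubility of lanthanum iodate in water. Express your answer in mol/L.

5.80 × 10^-4 M

La(IO3)3(s) ⇌ La^3+(aq) + 3 IO3^-(aq)
Ksp = [La^3+][IO3^-]^3
Let s = molar solubility. Then [La^3+] = s and [IO3^-] = 3s.
So Ksp = s × (3s)^3 = 27s^4
s = (3.05 x 10^-12 / 27)^(1/4) = 5.80 × 10^-4 M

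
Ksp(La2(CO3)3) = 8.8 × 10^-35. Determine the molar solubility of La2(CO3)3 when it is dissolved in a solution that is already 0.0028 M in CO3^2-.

La2(CO3)3(s) ⇌ 2 La^3+ + 3 CO3^2-
Ksp = [La^3+]^2[CO3^2-]^3
If s mol/L dissolves here, [La^3+] = 2s, [CO3^2-] = 0.0028 + 3s ≈ 0.0028 (Ksp is small, so little additional dissolves).
Ksp ≈ (2s)^2 × (0.0028)^3
s = 3.2 × 10^-14 M
Check: 3s = 9.5 x 10^-14 ≪ 0.0028, so the approximation is valid.

s = 3.2 × 10^-14 M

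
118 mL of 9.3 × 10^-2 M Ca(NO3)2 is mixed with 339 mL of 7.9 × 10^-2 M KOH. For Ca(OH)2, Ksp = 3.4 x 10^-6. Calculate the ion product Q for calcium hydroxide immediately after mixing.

Total volume = 118 + 339 = 457 mL.
[Ca^2+] = 9.3 × 10^-2 × (118/457) = 2.40 × 10^-2 M
[OH^-] = 7.9 x 10^-2 × (339/457) = 5.86 × 10^-2 M
Ca(OH)2(s) ⇌ Ca^2+(aq) + 2 OH^-(aq), so Q = [Ca^2+][OH^-]^2
Q = (2.40 × 10^-2)(5.86 × 10^-2)^2 = 8.2 × 10^-5
Q > Ksp, so Ca(OH)2 will precipitate.

Q ≈ 8.2 × 10^-5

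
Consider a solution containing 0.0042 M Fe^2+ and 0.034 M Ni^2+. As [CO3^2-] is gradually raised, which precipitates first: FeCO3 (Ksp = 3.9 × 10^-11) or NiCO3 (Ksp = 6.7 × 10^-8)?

FeCO3

Precipitation of each salt starts when its ion product equals its Ksp.
For FeCO3: 3.9 × 10^-11 = 0.0042 × [CO3^2-]  ⇒  [CO3^2-] = 9.3 × 10^-9 M.
For NiCO3: 6.7 × 10^-8 = 0.034 × [CO3^2-]  ⇒  [CO3^2-] = 2.0 × 10^-6 M.
The salt with the lower threshold [CO3^2-] precipitates first: FeCO3.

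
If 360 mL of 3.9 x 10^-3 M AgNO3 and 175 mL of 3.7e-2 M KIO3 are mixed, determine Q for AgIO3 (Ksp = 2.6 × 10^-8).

Q = 3.2e-5

Total volume = 360 + 175 = 535 mL.
[Ag^+] = 3.9 × 10^-3 × (360/535) = 2.62 × 10^-3 M
[IO3^-] = 3.7 × 10^-2 × (175/535) = 1.21 × 10^-2 M
AgIO3(s) <=> Ag^+(aq) + IO3^-(aq), so Q = [Ag^+][IO3^-]
Q = (2.62 x 10^-3)(1.21 x 10^-2) = 3.2 × 10^-5
Q > Ksp, so AgIO3 will precipitate.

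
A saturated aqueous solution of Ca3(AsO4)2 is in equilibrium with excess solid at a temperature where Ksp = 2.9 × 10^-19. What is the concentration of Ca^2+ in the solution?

Ca3(AsO4)2(s) ⇌ 3 Ca^2+(aq) + 2 AsO4^3-(aq)
Ksp = [Ca^2+]^3[AsO4^3-]^2
With molar solubility s: [Ca^2+] = 3s, [AsO4^3-] = 2s.
Substituting: Ksp = (3s)^3(2s)^2 = 108s^5
s^5 = 2.9 × 10^-19 / 108, so s = 7.69 × 10^-5 M
[Ca^2+] = 3s = 2.3 x 10^-4 M

2.3 x 10^-4 M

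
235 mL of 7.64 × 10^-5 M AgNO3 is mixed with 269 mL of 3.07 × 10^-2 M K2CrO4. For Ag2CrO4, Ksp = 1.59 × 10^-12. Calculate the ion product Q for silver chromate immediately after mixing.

Total volume = 235 + 269 = 504 mL.
[Ag^+] = 7.64 × 10^-5 × (235/504) = 3.562 × 10^-5 M
[CrO4^2-] = 3.07 × 10^-2 × (269/504) = 1.639 x 10^-2 M
Ag2CrO4(s) <=> 2 Ag^+(aq) + CrO4^2-(aq), so Q = [Ag^+]^2[CrO4^2-]
Q = (3.562 × 10^-5)^2(1.639 × 10^-2) = 2.08 x 10^-11
Q > Ksp, so Ag2CrO4 will precipitate.

2.08 × 10^-11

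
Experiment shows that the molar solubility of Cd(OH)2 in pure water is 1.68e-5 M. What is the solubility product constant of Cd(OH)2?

Ksp = 1.90 x 10^-14

Cd(OH)2(s) ⇌ Cd^2+(aq) + 2 OH^-(aq)
With molar solubility s: [Cd^2+] = s, [OH^-] = 2s.
Ksp = [Cd^2+][OH^-]^2
Substituting: Ksp = s(2s)^2 = 4s^3
With s = 1.68 × 10^-5: Ksp = 1.90 × 10^-14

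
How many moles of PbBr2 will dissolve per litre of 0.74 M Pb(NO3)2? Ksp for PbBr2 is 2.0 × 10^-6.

8.2 × 10^-4 M

PbBr2(s) ⇌ Pb^2+(aq) + 2 Br^-(aq)
Ksp = [Pb^2+][Br^-]^2
Let s be the molar solubility in this solution. [Pb^2+] = 0.74 + s ≈ 0.74, [Br^-] = 2s (since Pb^2+ from Pb(NO3)2 dominates).
Ksp ≈ 0.74 × (2s)^2
s = 8.2 × 10^-4 M
Check: s = 8.2 × 10^-4 ≪ 0.74, so the approximation is valid.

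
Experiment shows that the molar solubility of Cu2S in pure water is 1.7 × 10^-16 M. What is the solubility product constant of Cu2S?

Ksp = 2.0 x 10^-47

Cu2S(s) ⇌ 2 Cu^+ + S^2-
With molar solubility s: [Cu^+] = 2s, [S^2-] = s.
Ksp = [Cu^+]^2[S^2-]
Ksp = (2s)^2s = 4s^3
Ksp = 4 × (1.7 x 10^-16)^3 = 2.0 × 10^-47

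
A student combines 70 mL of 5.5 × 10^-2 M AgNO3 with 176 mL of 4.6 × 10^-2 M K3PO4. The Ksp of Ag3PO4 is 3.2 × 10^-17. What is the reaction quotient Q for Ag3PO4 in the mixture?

Total volume = 70 + 176 = 246 mL.
[Ag^+] = 5.5 × 10^-2 × (70/246) = 1.57 × 10^-2 M
[PO4^3-] = 4.6 x 10^-2 × (176/246) = 3.29 × 10^-2 M
Ag3PO4(s) ⇌ 3 Ag^+ + PO4^3-, so Q = [Ag^+]^3[PO4^3-]
Q = (1.57 × 10^-2)^3(3.29 x 10^-2) = 1.3 x 10^-7
Q > Ksp, so Ag3PO4 will precipitate.

1.3e-7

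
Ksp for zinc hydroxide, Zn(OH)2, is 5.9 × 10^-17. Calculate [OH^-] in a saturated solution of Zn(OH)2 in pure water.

Zn(OH)2(s) ⇌ Zn^2+(aq) + 2 OH^-(aq)
Ksp = [Zn^2+][OH^-]^2
If s mol/L of Zn(OH)2 dissolves, [Zn^2+] = s and [OH^-] = 2s.
Ksp = s(2s)^2 = 4s^3
s^3 = 5.9 × 10^-17 / 4, so s = 2.45 x 10^-6 M
[OH^-] = 2s = 4.9 x 10^-6 M

[OH^-] ≈ 4.9 x 10^-6 M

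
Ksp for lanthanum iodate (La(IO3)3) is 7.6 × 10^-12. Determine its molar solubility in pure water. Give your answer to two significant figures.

s = 7.3e-4 M

La(IO3)3(s) ⇌ La^3+ + 3 IO3^-
Ksp = [La^3+][IO3^-]^3
With molar solubility s: [La^3+] = s, [IO3^-] = 3s.
So Ksp = s × (3s)^3 = 27s^4
Solving, s = (7.6 × 10^-12/27)^(1/4) = 7.3 x 10^-4 M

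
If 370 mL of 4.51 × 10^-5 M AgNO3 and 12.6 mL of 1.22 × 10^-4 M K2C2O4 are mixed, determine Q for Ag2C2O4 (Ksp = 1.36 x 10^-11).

Q = 7.64e-15

Total volume = 370 + 12.6 = 382.6 mL.
[Ag^+] = 4.51 x 10^-5 × (370/382.6) = 4.361 × 10^-5 M
[C2O4^2-] = 1.22 × 10^-4 × (12.6/382.6) = 4.018 x 10^-6 M
Ag2C2O4(s) ⇌ 2 Ag^+(aq) + C2O4^2-(aq), so Q = [Ag^+]^2[C2O4^2-]
Q = (4.361 x 10^-5)^2(4.018 × 10^-6) = 7.64 × 10^-15
Q < Ksp, so no precipitate of Ag2C2O4 forms.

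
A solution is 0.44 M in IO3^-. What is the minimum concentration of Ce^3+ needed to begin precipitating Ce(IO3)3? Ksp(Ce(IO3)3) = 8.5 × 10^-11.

Ce(IO3)3(s) ⇌ Ce^3+(aq) + 3 IO3^-(aq)
Ksp = [Ce^3+][IO3^-]^3
Precipitation begins when Q = Ksp. With [IO3^-] = 0.44 M:
8.5 × 10^-11 = (0.44)^3 × [Ce^3+]
[Ce^3+] = (8.5 × 10^-11 / 8.52 × 10^-2) = 1.0 x 10^-9 M

[Ce^3+] ≈ 1.0e-9 M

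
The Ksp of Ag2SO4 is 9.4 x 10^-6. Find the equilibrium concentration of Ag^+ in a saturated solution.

Ag2SO4(s) <=> 2 Ag^+ + SO4^2-
Ksp = [Ag^+]^2[SO4^2-]
For each mole of Ag2SO4 that dissolves: [Ag^+] = 2s, [SO4^2-] = s.
Ksp = (2s)^2s = 4s^3
s^3 = 9.4 x 10^-6 / 4, so s = 1.33 × 10^-2 M
[Ag^+] = 2s = 2.7 × 10^-2 M

[Ag^+] = 2.7e-2 M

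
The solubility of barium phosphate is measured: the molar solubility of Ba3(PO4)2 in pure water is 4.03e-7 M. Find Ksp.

Ksp = 1.15 x 10^-30

Ba3(PO4)2(s) ⇌ 3 Ba^2+(aq) + 2 PO4^3-(aq)
Let s = molar solubility. Then [Ba^2+] = 3s and [PO4^3-] = 2s.
Ksp = [Ba^2+]^3[PO4^3-]^2
Substituting: Ksp = (3s)^3(2s)^2 = 108s^5
With s = 4.03 x 10^-7: Ksp = 1.15 × 10^-30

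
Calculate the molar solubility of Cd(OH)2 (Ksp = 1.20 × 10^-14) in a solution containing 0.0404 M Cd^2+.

s ≈ 2.73 × 10^-7 M

Cd(OH)2(s) ⇌ Cd^2+ + 2 OH^-
Ksp = [Cd^2+][OH^-]^2
Let s be the molar solubility in this solution. [Cd^2+] = 0.0404 + s ≈ 0.0404, [OH^-] = 2s (Ksp is small, so little additional dissolves).
Ksp ≈ 0.0404 × (2s)^2
s = 2.73 × 10^-7 M
Check: s = 2.7 × 10^-7 ≪ 0.0404, so the approximation is valid.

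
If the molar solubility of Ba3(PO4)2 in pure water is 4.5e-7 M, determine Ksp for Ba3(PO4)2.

2.0 × 10^-30

Ba3(PO4)2(s) ⇌ 3 Ba^2+ + 2 PO4^3-
For each mole of Ba3(PO4)2 that dissolves: [Ba^2+] = 3s, [PO4^3-] = 2s.
Ksp = [Ba^2+]^3[PO4^3-]^2
Substituting: Ksp = (3s)^3(2s)^2 = 108s^5
Ksp = 108 × (4.5 × 10^-7)^5 = 2.0 x 10^-30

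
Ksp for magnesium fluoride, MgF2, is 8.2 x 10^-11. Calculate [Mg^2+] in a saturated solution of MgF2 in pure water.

MgF2(s) ⇌ Mg^2+(aq) + 2 F^-(aq)
Ksp = [Mg^2+][F^-]^2
Let s = molar solubility. Then [Mg^2+] = s and [F^-] = 2s.
Ksp = s(2s)^2 = 4s^3
s = (8.2 x 10^-11 / 4)^(1/3) = 2.74 × 10^-4 M
[Mg^2+] = s = 2.7 × 10^-4 M

[Mg^2+] ≈ 2.7 × 10^-4 M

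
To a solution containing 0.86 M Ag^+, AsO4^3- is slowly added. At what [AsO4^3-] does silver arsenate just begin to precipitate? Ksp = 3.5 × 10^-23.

[AsO4^3-] = 5.5 x 10^-23 M

Ag3AsO4(s) ⇌ 3 Ag^+(aq) + AsO4^3-(aq)
Ksp = [Ag^+]^3[AsO4^3-]
Precipitation begins when Q = Ksp. With [Ag^+] = 0.86 M:
3.5 × 10^-23 = (0.86)^3 × [AsO4^3-]
[AsO4^3-] = (3.5 × 10^-23 / 6.36 x 10^-1) = 5.5 × 10^-23 M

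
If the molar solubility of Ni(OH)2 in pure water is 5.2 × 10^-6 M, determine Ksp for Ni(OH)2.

Ni(OH)2(s) ⇌ Ni^2+(aq) + 2 OH^-(aq)
If s mol/L of Ni(OH)2 dissolves, [Ni^2+] = s and [OH^-] = 2s.
Ksp = [Ni^2+][OH^-]^2
Substituting: Ksp = s(2s)^2 = 4s^3
Ksp = 4 × (5.2 x 10^-6)^3 = 5.6 × 10^-16

Ksp ≈ 5.6 × 10^-16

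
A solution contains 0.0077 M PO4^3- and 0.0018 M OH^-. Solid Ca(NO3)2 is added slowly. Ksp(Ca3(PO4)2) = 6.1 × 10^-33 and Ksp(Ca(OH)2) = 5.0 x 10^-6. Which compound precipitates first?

Ca3(PO4)2

Precipitation of each salt starts when its ion product equals its Ksp.
For Ca3(PO4)2: 6.1 × 10^-33 = (0.0077)^2 × [Ca^2+]^3  ⇒  [Ca^2+] = 4.7 × 10^-10 M.
For Ca(OH)2: 5.0 x 10^-6 = (0.0018)^2 × [Ca^2+]  ⇒  [Ca^2+] = 1.5 M.
The salt with the lower threshold [Ca^2+] precipitates first: Ca3(PO4)2.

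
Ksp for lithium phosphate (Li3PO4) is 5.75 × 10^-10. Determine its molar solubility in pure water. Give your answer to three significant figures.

Li3PO4(s) ⇌ 3 Li^+ + PO4^3-
Ksp = [Li^+]^3[PO4^3-]
With molar solubility s: [Li^+] = 3s, [PO4^3-] = s.
Ksp = (3s)^3s = 27s^4
s^4 = 5.75 × 10^-10 / 27, so s = 2.15 x 10^-3 M

s = 2.15 x 10^-3 M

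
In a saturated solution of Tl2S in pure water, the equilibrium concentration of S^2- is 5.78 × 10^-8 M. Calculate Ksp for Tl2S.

Tl2S(s) ⇌ 2 Tl^+(aq) + S^2-(aq)
Stoichiometry gives [Tl^+] = (2/1)[S^2-] = 1.156 x 10^-7 M.
Ksp = [Tl^+]^2[S^2-]
Ksp = (1.156 × 10^-7)^2 × 5.78 × 10^-8 = 7.72 x 10^-22

Ksp = 7.72e-22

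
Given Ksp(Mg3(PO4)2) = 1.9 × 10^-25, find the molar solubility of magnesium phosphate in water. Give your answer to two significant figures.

s = 4.5e-6 M

Mg3(PO4)2(s) <=> 3 Mg^2+ + 2 PO4^3-
Ksp = [Mg^2+]^3[PO4^3-]^2
For each mole of Mg3(PO4)2 that dissolves: [Mg^2+] = 3s, [PO4^3-] = 2s.
Ksp = (3s)^3(2s)^2 = 108s^5
s = (1.9 × 10^-25 / 108)^(1/5) = 4.5 × 10^-6 M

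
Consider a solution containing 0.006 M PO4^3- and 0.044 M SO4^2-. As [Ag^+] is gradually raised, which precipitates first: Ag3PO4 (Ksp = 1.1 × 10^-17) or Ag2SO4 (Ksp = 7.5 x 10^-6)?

Ag3PO4

Each salt begins to precipitate when Q = Ksp, i.e. when [Ag^+] reaches its threshold.
For Ag3PO4: 1.1 × 10^-17 = 0.006 × [Ag^+]^3  ⇒  [Ag^+] = 1.2 × 10^-5 M.
For Ag2SO4: 7.5 x 10^-6 = 0.044 × [Ag^+]^2  ⇒  [Ag^+] = 1.3 x 10^-2 M.
The salt with the lower threshold [Ag^+] precipitates first: Ag3PO4.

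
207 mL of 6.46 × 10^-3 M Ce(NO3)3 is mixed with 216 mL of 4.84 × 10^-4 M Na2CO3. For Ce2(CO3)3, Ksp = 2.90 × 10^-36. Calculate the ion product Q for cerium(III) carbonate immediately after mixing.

Total volume = 207 + 216 = 423 mL.
[Ce^3+] = 6.46 × 10^-3 × (207/423) = 3.161 x 10^-3 M
[CO3^2-] = 4.84 × 10^-4 × (216/423) = 2.471 × 10^-4 M
Ce2(CO3)3(s) ⇌ 2 Ce^3+ + 3 CO3^2-, so Q = [Ce^3+]^2[CO3^2-]^3
Q = (3.161 × 10^-3)^2(2.471 x 10^-4)^3 = 1.51 × 10^-16
Q > Ksp, so Ce2(CO3)3 will precipitate.

Q = 1.51e-16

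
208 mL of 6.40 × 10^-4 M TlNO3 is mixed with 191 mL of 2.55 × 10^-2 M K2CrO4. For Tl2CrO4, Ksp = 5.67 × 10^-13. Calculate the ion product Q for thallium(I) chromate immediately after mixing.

1.36e-9

Total volume = 208 + 191 = 399 mL.
[Tl^+] = 6.40 × 10^-4 × (208/399) = 3.336 × 10^-4 M
[CrO4^2-] = 2.55 × 10^-2 × (191/399) = 1.221 × 10^-2 M
Tl2CrO4(s) ⇌ 2 Tl^+ + CrO4^2-, so Q = [Tl^+]^2[CrO4^2-]
Q = (3.336 × 10^-4)^2(1.221 × 10^-2) = 1.36 × 10^-9
Q > Ksp, so Tl2CrO4 will precipitate.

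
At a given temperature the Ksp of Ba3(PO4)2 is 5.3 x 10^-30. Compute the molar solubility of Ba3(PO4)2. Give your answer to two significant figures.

Ba3(PO4)2(s) ⇌ 3 Ba^2+ + 2 PO4^3-
Ksp = [Ba^2+]^3[PO4^3-]^2
For each mole of Ba3(PO4)2 that dissolves: [Ba^2+] = 3s, [PO4^3-] = 2s.
So Ksp = (3s)^3 × (2s)^2 = 108s^5
Solving, s = (5.3 x 10^-30/108)^(1/5) = 5.5 × 10^-7 M

5.5e-7 M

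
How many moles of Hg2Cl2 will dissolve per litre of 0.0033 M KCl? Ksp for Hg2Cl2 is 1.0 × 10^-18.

Hg2Cl2(s) <=> Hg2^2+(aq) + 2 Cl^-(aq)
Ksp = [Hg2^2+][Cl^-]^2
If s mol/L dissolves here, [Hg2^2+] = s, [Cl^-] = 0.0033 + 2s ≈ 0.0033 (since Cl^- from KCl dominates).
Ksp ≈ s × (0.0033)^2
s = 9.2 x 10^-14 M
Check: 2s = 1.8 x 10^-13 ≪ 0.0033, so the approximation is valid.

s = 9.2 × 10^-14 M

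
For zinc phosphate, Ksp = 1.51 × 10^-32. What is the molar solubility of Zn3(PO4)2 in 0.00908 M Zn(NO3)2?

s = 7.10e-14 M

Zn3(PO4)2(s) <=> 3 Zn^2+ + 2 PO4^3-
Ksp = [Zn^2+]^3[PO4^3-]^2
If s mol/L dissolves here, [Zn^2+] = 0.00908 + 3s ≈ 0.00908, [PO4^3-] = 2s (Ksp is small, so little additional dissolves).
Ksp ≈ (0.00908)^3 × (2s)^2
s = 7.10 × 10^-14 M
Check: 3s = 2.1 × 10^-13 ≪ 0.00908, so the approximation is valid.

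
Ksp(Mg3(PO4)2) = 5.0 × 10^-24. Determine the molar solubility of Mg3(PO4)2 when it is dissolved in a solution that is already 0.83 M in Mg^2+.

1.5e-12 M

Mg3(PO4)2(s) ⇌ 3 Mg^2+ + 2 PO4^3-
Ksp = [Mg^2+]^3[PO4^3-]^2
Let s be the molar solubility in this solution. [Mg^2+] = 0.83 + 3s ≈ 0.83, [PO4^3-] = 2s (Ksp is small, so little additional dissolves).
Ksp ≈ (0.83)^3 × (2s)^2
s = 1.5 × 10^-12 M
Check: 3s = 4.4 × 10^-12 ≪ 0.83, so the approximation is valid.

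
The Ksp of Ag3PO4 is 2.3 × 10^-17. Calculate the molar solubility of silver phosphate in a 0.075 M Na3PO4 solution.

Ag3PO4(s) ⇌ 3 Ag^+ + PO4^3-
Ksp = [Ag^+]^3[PO4^3-]
If s mol/L dissolves here, [Ag^+] = 3s, [PO4^3-] = 0.075 + s ≈ 0.075 (since PO4^3- from Na3PO4 dominates).
Ksp ≈ (3s)^3 × 0.075
s = 2.2 x 10^-6 M
Check: s = 2.2 x 10^-6 ≪ 0.075, so the approximation is valid.

s ≈ 2.2e-6 M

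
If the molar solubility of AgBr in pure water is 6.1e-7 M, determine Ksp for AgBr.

3.7 × 10^-13

AgBr(s) ⇌ Ag^+(aq) + Br^-(aq)
For each mole of AgBr that dissolves: [Ag^+] = s, [Br^-] = s.
Ksp = [Ag^+][Br^-]
Ksp = (s)(s) = s^2
Ksp = (6.1 × 10^-7)^2 = 3.7 × 10^-13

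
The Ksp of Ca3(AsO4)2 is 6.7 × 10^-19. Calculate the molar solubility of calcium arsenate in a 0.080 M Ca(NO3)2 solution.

Ca3(AsO4)2(s) ⇌ 3 Ca^2+(aq) + 2 AsO4^3-(aq)
Ksp = [Ca^2+]^3[AsO4^3-]^2
If s mol/L dissolves here, [Ca^2+] = 0.080 + 3s ≈ 0.080, [AsO4^3-] = 2s (since Ca^2+ from Ca(NO3)2 dominates).
Ksp ≈ (0.080)^3 × (2s)^2
s = 1.8 × 10^-8 M
Check: 3s = 5.4 × 10^-8 ≪ 0.080, so the approximation is valid.

1.8e-8 M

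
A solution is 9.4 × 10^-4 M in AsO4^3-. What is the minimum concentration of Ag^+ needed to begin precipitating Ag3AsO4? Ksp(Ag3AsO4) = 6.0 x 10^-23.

[Ag^+] = 4.0 × 10^-7 M

Ag3AsO4(s) ⇌ 3 Ag^+(aq) + AsO4^3-(aq)
Ksp = [Ag^+]^3[AsO4^3-]
Precipitation begins when Q = Ksp. With [AsO4^3-] = 9.4 × 10^-4 M:
6.0 x 10^-23 = (9.4 × 10^-4) × [Ag^+]^3
[Ag^+] = (6.0 x 10^-23 / 9.4 × 10^-4)^(1/3) = 4.0 x 10^-7 M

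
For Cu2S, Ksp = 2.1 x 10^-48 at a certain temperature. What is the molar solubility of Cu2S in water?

s ≈ 8.1 × 10^-17 M

Cu2S(s) <=> 2 Cu^+ + S^2-
Ksp = [Cu^+]^2[S^2-]
If s mol/L of Cu2S dissolves, [Cu^+] = 2s and [S^2-] = s.
Ksp = (2s)^2s = 4s^3
Solving, s = (2.1 x 10^-48/4)^(1/3) = 8.1 × 10^-17 M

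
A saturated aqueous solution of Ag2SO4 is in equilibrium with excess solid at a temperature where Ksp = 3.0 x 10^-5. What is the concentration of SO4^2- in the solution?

2.0e-2 M

Ag2SO4(s) <=> 2 Ag^+ + SO4^2-
Ksp = [Ag^+]^2[SO4^2-]
For each mole of Ag2SO4 that dissolves: [Ag^+] = 2s, [SO4^2-] = s.
So Ksp = (2s)^2 × s = 4s^3
Solving, s = (3.0 x 10^-5/4)^(1/3) = 1.96 × 10^-2 M
[SO4^2-] = s = 2.0 × 10^-2 M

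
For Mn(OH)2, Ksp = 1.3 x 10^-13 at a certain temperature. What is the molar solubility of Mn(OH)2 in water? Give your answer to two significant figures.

s = 3.2 × 10^-5 M

Mn(OH)2(s) ⇌ Mn^2+(aq) + 2 OH^-(aq)
Ksp = [Mn^2+][OH^-]^2
If s mol/L of Mn(OH)2 dissolves, [Mn^2+] = s and [OH^-] = 2s.
Substituting: Ksp = s(2s)^2 = 4s^3
s = (1.3 x 10^-13 / 4)^(1/3) = 3.2 × 10^-5 M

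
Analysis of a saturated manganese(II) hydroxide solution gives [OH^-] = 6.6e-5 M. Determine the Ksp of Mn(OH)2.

Ksp = 1.4 × 10^-13

Mn(OH)2(s) <=> Mn^2+ + 2 OH^-
Stoichiometry gives [Mn^2+] = (1/2)[OH^-] = 3.30 × 10^-5 M.
Ksp = [Mn^2+][OH^-]^2
Ksp = 3.30 × 10^-5 × (6.6 × 10^-5)^2 = 1.4 × 10^-13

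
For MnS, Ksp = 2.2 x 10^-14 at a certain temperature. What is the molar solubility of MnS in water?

MnS(s) ⇌ Mn^2+ + S^2-
Ksp = [Mn^2+][S^2-]
Let s = molar solubility. Then [Mn^2+] = s and [S^2-] = s.
Ksp = (s)(s) = s^2
s = (2.2 x 10^-14)^(1/2) = 1.5 × 10^-7 M

s = 1.5 × 10^-7 M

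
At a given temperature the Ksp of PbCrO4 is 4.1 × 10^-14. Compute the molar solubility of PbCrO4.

s = 2.0 × 10^-7 M

PbCrO4(s) ⇌ Pb^2+ + CrO4^2-
Ksp = [Pb^2+][CrO4^2-]
For each mole of PbCrO4 that dissolves: [Pb^2+] = s, [CrO4^2-] = s.
Ksp = s^2
s = (4.1 × 10^-14)^(1/2) = 2.0 x 10^-7 M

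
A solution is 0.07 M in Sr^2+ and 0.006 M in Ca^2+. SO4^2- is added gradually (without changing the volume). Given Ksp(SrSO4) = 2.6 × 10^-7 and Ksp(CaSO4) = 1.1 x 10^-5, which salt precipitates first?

SrSO4

Precipitation of each salt starts when its ion product equals its Ksp.
For SrSO4: 2.6 × 10^-7 = 0.07 × [SO4^2-]  ⇒  [SO4^2-] = 3.7 × 10^-6 M.
For CaSO4: 1.1 x 10^-5 = 0.006 × [SO4^2-]  ⇒  [SO4^2-] = 1.8 × 10^-3 M.
The salt with the lower threshold [SO4^2-] precipitates first: SrSO4.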